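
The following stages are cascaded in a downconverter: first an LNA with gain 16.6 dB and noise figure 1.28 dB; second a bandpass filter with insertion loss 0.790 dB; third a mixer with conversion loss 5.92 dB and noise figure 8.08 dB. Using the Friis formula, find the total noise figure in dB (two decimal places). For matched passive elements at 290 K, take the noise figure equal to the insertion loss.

Convert to linear (a loss of L dB is a gain of −L dB): F_i = 10^(NF_i/10), G_i = 10^(G_i,dB/10)
  Stage 1: F_1 = 10^(1.28/10) = 1.343, G_1 = 10^(16.6/10) = 45.71
  Stage 2: F_2 = 10^(0.790/10) = 1.199, G_2 = 10^(−0.790/10) = 0.8337
  Stage 3: F_3 = 10^(8.08/10) = 6.427, G_3 = 10^(−5.92/10) = 0.2559
Friis cascade:
  F = 1.343 + (1.199 − 1)/45.71 + (6.427 − 1)/38.11 = 1.490
NF = 10 log₁₀(1.490) = 1.73 dB

1.73 dB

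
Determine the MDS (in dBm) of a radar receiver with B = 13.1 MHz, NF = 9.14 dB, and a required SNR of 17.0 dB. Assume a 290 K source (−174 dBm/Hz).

−76.7 dBm

Sensitivity = −174 + 10 log₁₀(B) + NF + SNR_min
= −174 + 71.17 + 9.14 + 17.0
= −76.69 dBm → −76.7 dBm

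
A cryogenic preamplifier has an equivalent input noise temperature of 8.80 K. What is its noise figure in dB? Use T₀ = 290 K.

0.130 dB

F = 1 + T_e/T₀ = 1 + 8.80/290 = 1.03034
NF = 10 log₁₀(1.03034) = 0.130 dB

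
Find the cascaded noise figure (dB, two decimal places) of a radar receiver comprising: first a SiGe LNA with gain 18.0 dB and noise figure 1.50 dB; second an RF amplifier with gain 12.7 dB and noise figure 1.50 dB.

Convert to linear (a loss of L dB is a gain of −L dB): F_i = 10^(NF_i/10), G_i = 10^(G_i,dB/10)
  Stage 1: F_1 = 10^(1.50/10) = 1.413, G_1 = 10^(18.0/10) = 63.10
  Stage 2: F_2 = 10^(1.50/10) = 1.413, G_2 = 10^(12.7/10) = 18.62
Friis cascade:
  F = 1.413 + (1.413 − 1)/63.10 = 1.419
NF = 10 log₁₀(1.419) = 1.52 dB

1.52 dB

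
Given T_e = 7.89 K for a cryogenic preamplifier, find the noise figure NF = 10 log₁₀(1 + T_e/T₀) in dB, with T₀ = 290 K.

F = 1 + T_e/T₀ = 1 + 7.89/290 = 1.02721
NF = 10 log₁₀(1.02721) = 0.117 dB

0.117 dB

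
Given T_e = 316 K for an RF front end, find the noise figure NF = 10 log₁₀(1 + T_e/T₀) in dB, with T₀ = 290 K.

3.20 dB

F = 1 + T_e/T₀ = 1 + 316/290 = 2.08966
NF = 10 log₁₀(2.08966) = 3.20 dB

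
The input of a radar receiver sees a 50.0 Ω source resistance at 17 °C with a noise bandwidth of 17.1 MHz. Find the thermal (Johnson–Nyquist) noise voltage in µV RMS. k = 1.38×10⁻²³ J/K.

T = 17 °C + 273.15 = 290.15 K
V_n = √(4kTRB)
4kTRB = 4 × 1.38×10⁻²³ × 290.15 × 5.00×10¹ × 1.71×10⁷ = 1.37×10⁻¹¹ V²
V_n = √(1.37×10⁻¹¹) = 3.70×10⁻⁶ V = 3.70 µV

3.70 µV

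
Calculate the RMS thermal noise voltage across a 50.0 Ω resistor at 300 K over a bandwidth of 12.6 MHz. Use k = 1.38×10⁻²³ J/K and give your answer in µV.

3.23 µV

V_n = √(4kTRB)
4kTRB = 4 × 1.38×10⁻²³ × 300 × 5.00×10¹ × 1.26×10⁷ = 1.04×10⁻¹¹ V²
V_n = √(1.04×10⁻¹¹) = 3.23×10⁻⁶ V = 3.23 µV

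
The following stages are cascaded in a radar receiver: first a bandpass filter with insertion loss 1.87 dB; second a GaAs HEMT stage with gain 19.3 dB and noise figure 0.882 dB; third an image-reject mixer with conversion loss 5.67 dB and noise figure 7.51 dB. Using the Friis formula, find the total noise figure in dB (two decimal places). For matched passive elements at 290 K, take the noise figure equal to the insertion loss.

Convert to linear (a loss of L dB is a gain of −L dB): F_i = 10^(NF_i/10), G_i = 10^(G_i,dB/10)
  Stage 1: F_1 = 10^(1.87/10) = 1.538, G_1 = 10^(−1.87/10) = 0.6501
  Stage 2: F_2 = 10^(0.882/10) = 1.225, G_2 = 10^(19.3/10) = 85.11
  Stage 3: F_3 = 10^(7.51/10) = 5.636, G_3 = 10^(−5.67/10) = 0.2710
Friis cascade:
  F = 1.538 + (1.225 − 1)/0.6501 + (5.636 − 1)/55.34 = 1.968
NF = 10 log₁₀(1.968) = 2.94 dB

2.94 dB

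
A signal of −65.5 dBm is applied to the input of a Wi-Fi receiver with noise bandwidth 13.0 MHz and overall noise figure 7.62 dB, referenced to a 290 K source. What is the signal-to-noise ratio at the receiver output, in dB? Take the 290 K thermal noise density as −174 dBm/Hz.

29.7 dB

Noise floor: N = −174 + 10 log₁₀(B) + NF
10 log₁₀(1.30×10⁷) = 71.14 dB
N = −174 + 71.14 + 7.62 = −95.24 dBm
SNR = P_sig − N = −65.5 − (−95.24) = 29.74 dB → 29.7 dB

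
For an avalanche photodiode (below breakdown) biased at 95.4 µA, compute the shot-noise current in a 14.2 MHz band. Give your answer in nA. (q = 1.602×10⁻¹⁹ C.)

I_n = √(2qI·B)
2qI·B = 2 × 1.602×10⁻¹⁹ × 9.54×10⁻⁵ × 1.42×10⁷ = 4.34×10⁻¹⁶ A²
I_n = √(4.34×10⁻¹⁶) = 2.08×10⁻⁸ A = 20.8 nA

20.8 nA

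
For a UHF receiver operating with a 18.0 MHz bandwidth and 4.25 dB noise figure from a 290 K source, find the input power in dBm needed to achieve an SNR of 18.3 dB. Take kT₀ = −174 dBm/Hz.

Sensitivity = −174 + 10 log₁₀(B) + NF + SNR_min
= −174 + 72.55 + 4.25 + 18.3
= −78.90 dBm → −78.9 dBm

−78.9 dBm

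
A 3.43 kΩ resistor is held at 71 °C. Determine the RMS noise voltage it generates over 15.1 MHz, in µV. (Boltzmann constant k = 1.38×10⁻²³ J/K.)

31.4 µV

T = 71 °C + 273.15 = 344.15 K
V_n = √(4kTRB)
4kTRB = 4 × 1.38×10⁻²³ × 344.15 × 3.43×10³ × 1.51×10⁷ = 9.84×10⁻¹⁰ V²
V_n = √(9.84×10⁻¹⁰) = 3.14×10⁻⁵ V = 31.4 µV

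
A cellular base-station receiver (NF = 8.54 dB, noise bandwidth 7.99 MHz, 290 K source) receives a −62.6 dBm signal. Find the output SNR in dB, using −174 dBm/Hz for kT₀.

Noise floor: N = −174 + 10 log₁₀(B) + NF
10 log₁₀(7.99×10⁶) = 69.03 dB
N = −174 + 69.03 + 8.54 = −96.43 dBm
SNR = P_sig − N = −62.6 − (−96.43) = 33.83 dB → 33.8 dB

33.8 dB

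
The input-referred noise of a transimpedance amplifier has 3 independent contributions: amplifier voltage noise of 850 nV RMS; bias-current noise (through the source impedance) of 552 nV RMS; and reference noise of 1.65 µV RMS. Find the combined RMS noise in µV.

Uncorrelated sources add in power (mean-square): V_tot = √(ΣV_i²)
V_tot = √[(8.50×10⁻⁷)² + (5.52×10⁻⁷)² + (1.65×10⁻⁶)²] = 1.94×10⁻⁶ V = 1.94 µV

1.94 µV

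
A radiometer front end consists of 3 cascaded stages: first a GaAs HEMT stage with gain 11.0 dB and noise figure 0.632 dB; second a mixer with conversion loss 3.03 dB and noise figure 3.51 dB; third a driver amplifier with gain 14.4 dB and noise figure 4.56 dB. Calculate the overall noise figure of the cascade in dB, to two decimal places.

1.91 dB

Convert to linear (a loss of L dB is a gain of −L dB): F_i = 10^(NF_i/10), G_i = 10^(G_i,dB/10)
  Stage 1: F_1 = 10^(0.632/10) = 1.157, G_1 = 10^(11.0/10) = 12.59
  Stage 2: F_2 = 10^(3.51/10) = 2.244, G_2 = 10^(−3.03/10) = 0.4977
  Stage 3: F_3 = 10^(4.56/10) = 2.858, G_3 = 10^(14.4/10) = 27.54
Friis cascade:
  F = 1.157 + (2.244 − 1)/12.59 + (2.858 − 1)/6.266 = 1.552
NF = 10 log₁₀(1.552) = 1.91 dB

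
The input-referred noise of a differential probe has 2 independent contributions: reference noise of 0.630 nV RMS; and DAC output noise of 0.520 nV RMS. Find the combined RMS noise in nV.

Uncorrelated sources add in power (mean-square): V_tot = √(ΣV_i²)
V_tot = √[(6.30×10⁻¹⁰)² + (5.20×10⁻¹⁰)²] = 8.17×10⁻¹⁰ V = 0.817 nV

0.817 nV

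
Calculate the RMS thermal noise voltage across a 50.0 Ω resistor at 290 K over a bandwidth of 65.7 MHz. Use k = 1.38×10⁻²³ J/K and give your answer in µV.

V_n = √(4kTRB)
4kTRB = 4 × 1.38×10⁻²³ × 290 × 5.00×10¹ × 6.57×10⁷ = 5.26×10⁻¹¹ V²
V_n = √(5.26×10⁻¹¹) = 7.25×10⁻⁶ V = 7.25 µV

7.25 µV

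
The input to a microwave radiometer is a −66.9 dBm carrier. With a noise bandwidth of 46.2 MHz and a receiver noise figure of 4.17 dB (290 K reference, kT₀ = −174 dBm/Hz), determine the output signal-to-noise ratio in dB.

Noise floor: N = −174 + 10 log₁₀(B) + NF
10 log₁₀(4.62×10⁷) = 76.65 dB
N = −174 + 76.65 + 4.17 = −93.18 dBm
SNR = P_sig − N = −66.9 − (−93.18) = 26.28 dB → 26.3 dB

26.3 dB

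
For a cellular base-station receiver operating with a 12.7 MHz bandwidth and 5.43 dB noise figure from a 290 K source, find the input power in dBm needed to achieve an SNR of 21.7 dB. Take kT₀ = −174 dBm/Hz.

−75.8 dBm

Sensitivity = −174 + 10 log₁₀(B) + NF + SNR_min
= −174 + 71.04 + 5.43 + 21.7
= −75.83 dBm → −75.8 dBm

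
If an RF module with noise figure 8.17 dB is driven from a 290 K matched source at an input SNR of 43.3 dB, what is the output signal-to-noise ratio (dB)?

By definition F = SNR_in/SNR_out, so in dB: SNR_out = SNR_in − NF
SNR_out = 43.3 − 8.17 = 35.13 dB

35.13 dB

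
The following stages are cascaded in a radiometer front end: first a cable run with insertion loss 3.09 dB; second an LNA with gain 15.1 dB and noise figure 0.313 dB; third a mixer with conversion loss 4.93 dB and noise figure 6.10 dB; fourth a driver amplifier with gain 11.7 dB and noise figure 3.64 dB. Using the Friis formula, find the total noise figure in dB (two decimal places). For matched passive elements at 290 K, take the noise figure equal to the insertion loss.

4.22 dB

Convert to linear (a loss of L dB is a gain of −L dB): F_i = 10^(NF_i/10), G_i = 10^(G_i,dB/10)
  Stage 1: F_1 = 10^(3.09/10) = 2.037, G_1 = 10^(−3.09/10) = 0.4909
  Stage 2: F_2 = 10^(0.313/10) = 1.075, G_2 = 10^(15.1/10) = 32.36
  Stage 3: F_3 = 10^(6.10/10) = 4.074, G_3 = 10^(−4.93/10) = 0.3214
  Stage 4: F_4 = 10^(3.64/10) = 2.312, G_4 = 10^(11.7/10) = 14.79
Friis cascade:
  F = 2.037 + (1.075 − 1)/0.4909 + (4.074 − 1)/15.89 + (2.312 − 1)/5.105 = 2.640
NF = 10 log₁₀(2.640) = 4.22 dB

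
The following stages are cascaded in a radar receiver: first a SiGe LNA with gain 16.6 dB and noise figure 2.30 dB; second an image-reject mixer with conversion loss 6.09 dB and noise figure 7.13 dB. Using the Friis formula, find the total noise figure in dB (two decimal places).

2.53 dB

Convert to linear (a loss of L dB is a gain of −L dB): F_i = 10^(NF_i/10), G_i = 10^(G_i,dB/10)
  Stage 1: F_1 = 10^(2.30/10) = 1.698, G_1 = 10^(16.6/10) = 45.71
  Stage 2: F_2 = 10^(7.13/10) = 5.164, G_2 = 10^(−6.09/10) = 0.2460
Friis cascade:
  F = 1.698 + (5.164 − 1)/45.71 = 1.789
NF = 10 log₁₀(1.789) = 2.53 dB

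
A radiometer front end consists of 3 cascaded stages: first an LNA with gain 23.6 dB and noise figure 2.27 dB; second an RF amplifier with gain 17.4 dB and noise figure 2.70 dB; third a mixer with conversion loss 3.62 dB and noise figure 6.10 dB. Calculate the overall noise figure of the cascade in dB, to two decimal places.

Convert to linear (a loss of L dB is a gain of −L dB): F_i = 10^(NF_i/10), G_i = 10^(G_i,dB/10)
  Stage 1: F_1 = 10^(2.27/10) = 1.687, G_1 = 10^(23.6/10) = 229.1
  Stage 2: F_2 = 10^(2.70/10) = 1.862, G_2 = 10^(17.4/10) = 54.95
  Stage 3: F_3 = 10^(6.10/10) = 4.074, G_3 = 10^(−3.62/10) = 0.4345
Friis cascade:
  F = 1.687 + (1.862 − 1)/229.1 + (4.074 − 1)/1.259×10⁴ = 1.691
NF = 10 log₁₀(1.691) = 2.28 dB

2.28 dB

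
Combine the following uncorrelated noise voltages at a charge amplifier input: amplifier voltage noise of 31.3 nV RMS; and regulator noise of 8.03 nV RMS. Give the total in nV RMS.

Uncorrelated sources add in power (mean-square): V_tot = √(ΣV_i²)
V_tot = √[(3.13×10⁻⁸)² + (8.03×10⁻⁹)²] = 3.23×10⁻⁸ V = 32.3 nV

32.3 nV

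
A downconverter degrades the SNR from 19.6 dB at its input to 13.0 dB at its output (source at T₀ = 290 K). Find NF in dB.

NF (dB) = SNR_in(dB) − SNR_out(dB) when the source is at T₀
NF = 19.6 − 13.0 = 6.6 dB

6.6 dB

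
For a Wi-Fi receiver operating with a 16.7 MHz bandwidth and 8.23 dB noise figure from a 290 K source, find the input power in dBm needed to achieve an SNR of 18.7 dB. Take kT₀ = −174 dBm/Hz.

Sensitivity = −174 + 10 log₁₀(B) + NF + SNR_min
= −174 + 72.23 + 8.23 + 18.7
= −74.84 dBm → −74.8 dBm

−74.8 dBm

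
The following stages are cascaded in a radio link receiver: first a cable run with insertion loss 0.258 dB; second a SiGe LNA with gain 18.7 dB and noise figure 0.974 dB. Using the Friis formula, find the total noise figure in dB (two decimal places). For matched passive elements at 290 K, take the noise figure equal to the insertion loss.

1.23 dB

Convert to linear (a loss of L dB is a gain of −L dB): F_i = 10^(NF_i/10), G_i = 10^(G_i,dB/10)
  Stage 1: F_1 = 10^(0.258/10) = 1.061, G_1 = 10^(−0.258/10) = 0.9423
  Stage 2: F_2 = 10^(0.974/10) = 1.251, G_2 = 10^(18.7/10) = 74.13
Friis cascade:
  F = 1.061 + (1.251 − 1)/0.9423 = 1.328
NF = 10 log₁₀(1.328) = 1.23 dB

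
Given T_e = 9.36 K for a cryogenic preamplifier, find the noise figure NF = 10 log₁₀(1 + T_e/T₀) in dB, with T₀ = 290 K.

0.138 dB

F = 1 + T_e/T₀ = 1 + 9.36/290 = 1.03228
NF = 10 log₁₀(1.03228) = 0.138 dB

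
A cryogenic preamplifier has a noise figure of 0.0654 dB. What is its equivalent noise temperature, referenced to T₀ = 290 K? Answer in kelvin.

4.40 K

F = 10^(0.0654/10) = 1.01517
T_e = (F − 1)·T₀ = (1.01517 − 1) × 290 = 4.40 K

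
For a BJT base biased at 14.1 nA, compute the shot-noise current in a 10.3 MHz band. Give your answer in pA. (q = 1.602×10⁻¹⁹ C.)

216 pA

I_n = √(2qI·B)
2qI·B = 2 × 1.602×10⁻¹⁹ × 1.41×10⁻⁸ × 1.03×10⁷ = 4.65×10⁻²⁰ A²
I_n = √(4.65×10⁻²⁰) = 2.16×10⁻¹⁰ A = 216 pA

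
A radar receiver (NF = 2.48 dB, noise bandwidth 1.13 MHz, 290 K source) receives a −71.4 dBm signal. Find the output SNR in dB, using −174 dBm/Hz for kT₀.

39.6 dB

Noise floor: N = −174 + 10 log₁₀(B) + NF
10 log₁₀(1.13×10⁶) = 60.53 dB
N = −174 + 60.53 + 2.48 = −110.99 dBm
SNR = P_sig − N = −71.4 − (−110.99) = 39.59 dB → 39.6 dB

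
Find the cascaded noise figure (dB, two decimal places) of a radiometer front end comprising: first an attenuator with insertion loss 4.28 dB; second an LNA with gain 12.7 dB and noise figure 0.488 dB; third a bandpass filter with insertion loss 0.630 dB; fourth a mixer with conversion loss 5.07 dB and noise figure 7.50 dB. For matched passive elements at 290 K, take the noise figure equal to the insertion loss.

Convert to linear (a loss of L dB is a gain of −L dB): F_i = 10^(NF_i/10), G_i = 10^(G_i,dB/10)
  Stage 1: F_1 = 10^(4.28/10) = 2.679, G_1 = 10^(−4.28/10) = 0.3733
  Stage 2: F_2 = 10^(0.488/10) = 1.119, G_2 = 10^(12.7/10) = 18.62
  Stage 3: F_3 = 10^(0.630/10) = 1.156, G_3 = 10^(−0.630/10) = 0.8650
  Stage 4: F_4 = 10^(7.50/10) = 5.623, G_4 = 10^(−5.07/10) = 0.3112
Friis cascade:
  F = 2.679 + (1.119 − 1)/0.3733 + (1.156 − 1)/6.950 + (5.623 − 1)/6.012 = 3.789
NF = 10 log₁₀(3.789) = 5.79 dB

5.79 dB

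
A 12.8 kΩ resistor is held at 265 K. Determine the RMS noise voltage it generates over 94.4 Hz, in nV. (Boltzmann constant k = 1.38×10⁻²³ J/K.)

V_n = √(4kTRB)
4kTRB = 4 × 1.38×10⁻²³ × 265 × 1.28×10⁴ × 9.44×10¹ = 1.77×10⁻¹⁴ V²
V_n = √(1.77×10⁻¹⁴) = 1.33×10⁻⁷ V = 133 nV

133 nV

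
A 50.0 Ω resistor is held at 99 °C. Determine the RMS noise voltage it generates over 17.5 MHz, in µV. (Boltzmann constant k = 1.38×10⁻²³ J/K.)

4.24 µV

T = 99 °C + 273.15 = 372.15 K
V_n = √(4kTRB)
4kTRB = 4 × 1.38×10⁻²³ × 372.15 × 5.00×10¹ × 1.75×10⁷ = 1.80×10⁻¹¹ V²
V_n = √(1.80×10⁻¹¹) = 4.24×10⁻⁶ V = 4.24 µV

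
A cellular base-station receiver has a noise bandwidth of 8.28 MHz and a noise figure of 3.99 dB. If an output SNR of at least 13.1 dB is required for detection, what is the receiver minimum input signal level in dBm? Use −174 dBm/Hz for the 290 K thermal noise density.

Sensitivity = −174 + 10 log₁₀(B) + NF + SNR_min
= −174 + 69.18 + 3.99 + 13.1
= −87.73 dBm → −87.7 dBm

−87.7 dBm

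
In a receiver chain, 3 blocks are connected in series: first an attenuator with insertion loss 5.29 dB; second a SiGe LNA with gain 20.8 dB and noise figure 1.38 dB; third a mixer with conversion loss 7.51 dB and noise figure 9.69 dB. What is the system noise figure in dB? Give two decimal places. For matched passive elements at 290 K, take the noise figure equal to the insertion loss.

6.88 dB

Convert to linear (a loss of L dB is a gain of −L dB): F_i = 10^(NF_i/10), G_i = 10^(G_i,dB/10)
  Stage 1: F_1 = 10^(5.29/10) = 3.381, G_1 = 10^(−5.29/10) = 0.2958
  Stage 2: F_2 = 10^(1.38/10) = 1.374, G_2 = 10^(20.8/10) = 120.2
  Stage 3: F_3 = 10^(9.69/10) = 9.311, G_3 = 10^(−7.51/10) = 0.1774
Friis cascade:
  F = 3.381 + (1.374 − 1)/0.2958 + (9.311 − 1)/35.56 = 4.879
NF = 10 log₁₀(4.879) = 6.88 dB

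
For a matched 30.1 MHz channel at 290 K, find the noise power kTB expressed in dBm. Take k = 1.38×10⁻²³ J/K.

−99.2 dBm

P_n = kTB = 1.38×10⁻²³ × 290 × 3.01×10⁷ = 1.20×10⁻¹³ W
In dBm: 10 log₁₀(1.20×10⁻¹³ / 10⁻³) = −99.2 dBm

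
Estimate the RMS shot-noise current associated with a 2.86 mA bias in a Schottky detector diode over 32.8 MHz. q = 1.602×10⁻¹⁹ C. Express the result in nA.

I_n = √(2qI·B)
2qI·B = 2 × 1.602×10⁻¹⁹ × 2.86×10⁻³ × 3.28×10⁷ = 3.01×10⁻¹⁴ A²
I_n = √(3.01×10⁻¹⁴) = 1.73×10⁻⁷ A = 173 nA

173 nA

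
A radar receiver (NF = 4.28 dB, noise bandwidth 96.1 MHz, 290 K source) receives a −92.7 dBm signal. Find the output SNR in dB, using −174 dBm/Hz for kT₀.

Noise floor: N = −174 + 10 log₁₀(B) + NF
10 log₁₀(9.61×10⁷) = 79.83 dB
N = −174 + 79.83 + 4.28 = −89.89 dBm
SNR = P_sig − N = −92.7 − (−89.89) = −2.81 dB → −2.8 dB

−2.8 dB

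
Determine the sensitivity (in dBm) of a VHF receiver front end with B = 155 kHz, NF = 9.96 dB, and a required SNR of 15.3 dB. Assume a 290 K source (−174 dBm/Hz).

Sensitivity = −174 + 10 log₁₀(B) + NF + SNR_min
= −174 + 51.9 + 9.96 + 15.3
= −96.84 dBm → −96.8 dBm

−96.8 dBm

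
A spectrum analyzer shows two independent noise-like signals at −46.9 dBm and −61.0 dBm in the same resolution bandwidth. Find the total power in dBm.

−46.7 dBm

Convert to linear, add, convert back:
P₁ = 2.04×10⁻⁸ W, P₂ = 7.94×10⁻¹⁰ W
P_tot = 2.12×10⁻⁸ W → 10 log₁₀(P_tot / 10⁻³) = −46.7 dBm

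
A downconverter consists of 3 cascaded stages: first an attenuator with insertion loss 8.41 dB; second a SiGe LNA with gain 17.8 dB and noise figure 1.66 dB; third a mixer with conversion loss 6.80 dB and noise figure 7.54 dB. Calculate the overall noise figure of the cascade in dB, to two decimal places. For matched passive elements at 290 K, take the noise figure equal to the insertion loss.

10.29 dB

Convert to linear (a loss of L dB is a gain of −L dB): F_i = 10^(NF_i/10), G_i = 10^(G_i,dB/10)
  Stage 1: F_1 = 10^(8.41/10) = 6.934, G_1 = 10^(−8.41/10) = 0.1442
  Stage 2: F_2 = 10^(1.66/10) = 1.466, G_2 = 10^(17.8/10) = 60.26
  Stage 3: F_3 = 10^(7.54/10) = 5.675, G_3 = 10^(−6.80/10) = 0.2089
Friis cascade:
  F = 6.934 + (1.466 − 1)/0.1442 + (5.675 − 1)/8.690 = 10.70
NF = 10 log₁₀(10.70) = 10.29 dB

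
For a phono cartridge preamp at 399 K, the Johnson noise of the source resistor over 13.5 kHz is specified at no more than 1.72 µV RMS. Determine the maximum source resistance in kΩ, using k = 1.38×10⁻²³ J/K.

Johnson–Nyquist: V_n = √(4kTRB) ⇒ R = V_n² / (4kTB)
4kTB = 4 × 1.38×10⁻²³ × 399 × 1.35×10⁴ = 2.97×10⁻¹⁶
R = (1.72×10⁻⁶)² / 2.97×10⁻¹⁶ = 9.95×10³ Ω = 9.95 kΩ

9.95 kΩ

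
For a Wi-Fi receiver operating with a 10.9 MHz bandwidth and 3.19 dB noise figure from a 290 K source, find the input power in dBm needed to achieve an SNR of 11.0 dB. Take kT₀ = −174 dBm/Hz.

−89.4 dBm

Sensitivity = −174 + 10 log₁₀(B) + NF + SNR_min
= −174 + 70.37 + 3.19 + 11.0
= −89.44 dBm → −89.4 dBm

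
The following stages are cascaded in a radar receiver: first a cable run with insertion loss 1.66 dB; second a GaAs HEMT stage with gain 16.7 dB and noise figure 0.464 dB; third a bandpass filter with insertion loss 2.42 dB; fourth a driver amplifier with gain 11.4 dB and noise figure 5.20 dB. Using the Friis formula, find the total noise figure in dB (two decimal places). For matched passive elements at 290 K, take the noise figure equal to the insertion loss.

Convert to linear (a loss of L dB is a gain of −L dB): F_i = 10^(NF_i/10), G_i = 10^(G_i,dB/10)
  Stage 1: F_1 = 10^(1.66/10) = 1.466, G_1 = 10^(−1.66/10) = 0.6823
  Stage 2: F_2 = 10^(0.464/10) = 1.113, G_2 = 10^(16.7/10) = 46.77
  Stage 3: F_3 = 10^(2.42/10) = 1.746, G_3 = 10^(−2.42/10) = 0.5728
  Stage 4: F_4 = 10^(5.20/10) = 3.311, G_4 = 10^(11.4/10) = 13.80
Friis cascade:
  F = 1.466 + (1.113 − 1)/0.6823 + (1.746 − 1)/31.92 + (3.311 − 1)/18.28 = 1.781
NF = 10 log₁₀(1.781) = 2.51 dB

2.51 dB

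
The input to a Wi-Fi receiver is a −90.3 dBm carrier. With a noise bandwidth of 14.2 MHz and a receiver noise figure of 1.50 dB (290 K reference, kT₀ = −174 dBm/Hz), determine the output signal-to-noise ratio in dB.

10.7 dB

Noise floor: N = −174 + 10 log₁₀(B) + NF
10 log₁₀(1.42×10⁷) = 71.52 dB
N = −174 + 71.52 + 1.50 = −100.98 dBm
SNR = P_sig − N = −90.3 − (−100.98) = 10.68 dB → 10.7 dB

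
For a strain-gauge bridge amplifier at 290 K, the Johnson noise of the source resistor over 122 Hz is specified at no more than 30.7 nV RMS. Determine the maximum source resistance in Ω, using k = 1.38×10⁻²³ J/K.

Johnson–Nyquist: V_n = √(4kTRB) ⇒ R = V_n² / (4kTB)
4kTB = 4 × 1.38×10⁻²³ × 290 × 1.22×10² = 1.95×10⁻¹⁸
R = (3.07×10⁻⁸)² / 1.95×10⁻¹⁸ = 4.83×10² Ω = 483 Ω

483 Ω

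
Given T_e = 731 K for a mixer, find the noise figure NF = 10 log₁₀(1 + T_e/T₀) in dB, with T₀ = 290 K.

F = 1 + T_e/T₀ = 1 + 731/290 = 3.52069
NF = 10 log₁₀(3.52069) = 5.47 dB

5.47 dB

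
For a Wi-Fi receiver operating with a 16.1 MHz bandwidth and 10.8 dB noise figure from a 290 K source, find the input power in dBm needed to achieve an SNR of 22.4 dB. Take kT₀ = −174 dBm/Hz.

−68.7 dBm

Sensitivity = −174 + 10 log₁₀(B) + NF + SNR_min
= −174 + 72.07 + 10.8 + 22.4
= −68.73 dBm → −68.7 dBm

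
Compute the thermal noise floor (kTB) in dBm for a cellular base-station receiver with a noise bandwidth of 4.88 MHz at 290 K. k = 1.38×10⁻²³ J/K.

P_n = kTB = 1.38×10⁻²³ × 290 × 4.88×10⁶ = 1.95×10⁻¹⁴ W
In dBm: 10 log₁₀(1.95×10⁻¹⁴ / 10⁻³) = −107.1 dBm

−107.1 dBm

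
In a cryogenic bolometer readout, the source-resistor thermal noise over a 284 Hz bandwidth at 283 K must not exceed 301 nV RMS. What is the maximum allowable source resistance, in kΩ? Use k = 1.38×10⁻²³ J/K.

Johnson–Nyquist: V_n = √(4kTRB) ⇒ R = V_n² / (4kTB)
4kTB = 4 × 1.38×10⁻²³ × 283 × 2.84×10² = 4.44×10⁻¹⁸
R = (3.01×10⁻⁷)² / 4.44×10⁻¹⁸ = 2.04×10⁴ Ω = 20.4 kΩ

20.4 kΩ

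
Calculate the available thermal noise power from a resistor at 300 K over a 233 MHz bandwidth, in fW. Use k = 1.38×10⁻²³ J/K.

P_n = kTB = 1.38×10⁻²³ × 300 × 2.33×10⁸ = 9.65×10⁻¹³ W = 965 fW

965 fW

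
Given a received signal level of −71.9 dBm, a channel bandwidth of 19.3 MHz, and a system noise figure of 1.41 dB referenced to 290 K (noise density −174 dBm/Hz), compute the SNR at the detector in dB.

27.8 dB

Noise floor: N = −174 + 10 log₁₀(B) + NF
10 log₁₀(1.93×10⁷) = 72.86 dB
N = −174 + 72.86 + 1.41 = −99.73 dBm
SNR = P_sig − N = −71.9 − (−99.73) = 27.83 dB → 27.8 dB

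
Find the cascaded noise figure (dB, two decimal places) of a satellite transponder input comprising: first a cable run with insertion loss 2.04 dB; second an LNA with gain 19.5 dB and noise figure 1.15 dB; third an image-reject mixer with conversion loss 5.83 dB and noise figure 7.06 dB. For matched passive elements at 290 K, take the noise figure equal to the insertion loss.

3.34 dB

Convert to linear (a loss of L dB is a gain of −L dB): F_i = 10^(NF_i/10), G_i = 10^(G_i,dB/10)
  Stage 1: F_1 = 10^(2.04/10) = 1.600, G_1 = 10^(−2.04/10) = 0.6252
  Stage 2: F_2 = 10^(1.15/10) = 1.303, G_2 = 10^(19.5/10) = 89.13
  Stage 3: F_3 = 10^(7.06/10) = 5.082, G_3 = 10^(−5.83/10) = 0.2612
Friis cascade:
  F = 1.600 + (1.303 − 1)/0.6252 + (5.082 − 1)/55.72 = 2.158
NF = 10 log₁₀(2.158) = 3.34 dB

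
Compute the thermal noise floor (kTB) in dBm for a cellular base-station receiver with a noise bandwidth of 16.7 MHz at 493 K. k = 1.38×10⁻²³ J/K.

P_n = kTB = 1.38×10⁻²³ × 493 × 1.67×10⁷ = 1.14×10⁻¹³ W
In dBm: 10 log₁₀(1.14×10⁻¹³ / 10⁻³) = −99.4 dBm

−99.4 dBm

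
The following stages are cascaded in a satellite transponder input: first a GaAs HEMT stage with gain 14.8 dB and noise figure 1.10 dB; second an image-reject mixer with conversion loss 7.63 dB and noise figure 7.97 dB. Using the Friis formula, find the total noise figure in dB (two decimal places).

Convert to linear (a loss of L dB is a gain of −L dB): F_i = 10^(NF_i/10), G_i = 10^(G_i,dB/10)
  Stage 1: F_1 = 10^(1.10/10) = 1.288, G_1 = 10^(14.8/10) = 30.20
  Stage 2: F_2 = 10^(7.97/10) = 6.266, G_2 = 10^(−7.63/10) = 0.1726
Friis cascade:
  F = 1.288 + (6.266 − 1)/30.20 = 1.463
NF = 10 log₁₀(1.463) = 1.65 dB

1.65 dB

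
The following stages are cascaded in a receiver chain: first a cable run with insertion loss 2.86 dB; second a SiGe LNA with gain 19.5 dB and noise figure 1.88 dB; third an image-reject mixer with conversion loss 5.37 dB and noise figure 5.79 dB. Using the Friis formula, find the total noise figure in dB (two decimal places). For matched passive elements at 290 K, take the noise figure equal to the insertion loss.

Convert to linear (a loss of L dB is a gain of −L dB): F_i = 10^(NF_i/10), G_i = 10^(G_i,dB/10)
  Stage 1: F_1 = 10^(2.86/10) = 1.932, G_1 = 10^(−2.86/10) = 0.5176
  Stage 2: F_2 = 10^(1.88/10) = 1.542, G_2 = 10^(19.5/10) = 89.13
  Stage 3: F_3 = 10^(5.79/10) = 3.793, G_3 = 10^(−5.37/10) = 0.2904
Friis cascade:
  F = 1.932 + (1.542 − 1)/0.5176 + (3.793 − 1)/46.13 = 3.039
NF = 10 log₁₀(3.039) = 4.83 dB

4.83 dB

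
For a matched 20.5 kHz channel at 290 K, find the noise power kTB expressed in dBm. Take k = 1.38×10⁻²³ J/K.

P_n = kTB = 1.38×10⁻²³ × 290 × 2.05×10⁴ = 8.20×10⁻¹⁷ W
In dBm: 10 log₁₀(8.20×10⁻¹⁷ / 10⁻³) = −130.9 dBm

−130.9 dBm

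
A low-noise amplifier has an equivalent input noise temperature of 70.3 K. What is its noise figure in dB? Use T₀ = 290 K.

0.943 dB

F = 1 + T_e/T₀ = 1 + 70.3/290 = 1.24241
NF = 10 log₁₀(1.24241) = 0.943 dB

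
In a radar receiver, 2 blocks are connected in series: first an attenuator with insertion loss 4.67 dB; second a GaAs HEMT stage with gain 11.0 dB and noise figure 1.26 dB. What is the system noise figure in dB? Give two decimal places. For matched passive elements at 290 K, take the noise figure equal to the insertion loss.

Convert to linear (a loss of L dB is a gain of −L dB): F_i = 10^(NF_i/10), G_i = 10^(G_i,dB/10)
  Stage 1: F_1 = 10^(4.67/10) = 2.931, G_1 = 10^(−4.67/10) = 0.3412
  Stage 2: F_2 = 10^(1.26/10) = 1.337, G_2 = 10^(11.0/10) = 12.59
Friis cascade:
  F = 2.931 + (1.337 − 1)/0.3412 = 3.917
NF = 10 log₁₀(3.917) = 5.93 dB

5.93 dB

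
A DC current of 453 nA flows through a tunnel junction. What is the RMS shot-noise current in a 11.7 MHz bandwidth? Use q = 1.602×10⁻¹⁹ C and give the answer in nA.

1.30 nA

I_n = √(2qI·B)
2qI·B = 2 × 1.602×10⁻¹⁹ × 4.53×10⁻⁷ × 1.17×10⁷ = 1.70×10⁻¹⁸ A²
I_n = √(1.70×10⁻¹⁸) = 1.30×10⁻⁹ A = 1.30 nA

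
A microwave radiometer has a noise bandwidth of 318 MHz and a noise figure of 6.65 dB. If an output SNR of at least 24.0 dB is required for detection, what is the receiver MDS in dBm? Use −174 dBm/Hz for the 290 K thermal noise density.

Sensitivity = −174 + 10 log₁₀(B) + NF + SNR_min
= −174 + 85.02 + 6.65 + 24.0
= −58.33 dBm → −58.3 dBm

−58.3 dBm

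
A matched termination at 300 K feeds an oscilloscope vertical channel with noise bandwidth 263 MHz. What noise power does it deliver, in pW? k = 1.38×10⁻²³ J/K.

1.09 pW

P_n = kTB = 1.38×10⁻²³ × 300 × 2.63×10⁸ = 1.09×10⁻¹² W = 1.09 pW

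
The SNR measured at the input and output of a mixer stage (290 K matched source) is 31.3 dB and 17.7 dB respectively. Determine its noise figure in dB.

NF (dB) = SNR_in(dB) − SNR_out(dB) when the source is at T₀
NF = 31.3 − 17.7 = 13.6 dB

13.6 dB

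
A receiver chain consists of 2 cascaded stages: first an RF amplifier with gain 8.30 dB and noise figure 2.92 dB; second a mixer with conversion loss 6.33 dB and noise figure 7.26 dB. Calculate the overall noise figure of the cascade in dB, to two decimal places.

Convert to linear (a loss of L dB is a gain of −L dB): F_i = 10^(NF_i/10), G_i = 10^(G_i,dB/10)
  Stage 1: F_1 = 10^(2.92/10) = 1.959, G_1 = 10^(8.30/10) = 6.761
  Stage 2: F_2 = 10^(7.26/10) = 5.321, G_2 = 10^(−6.33/10) = 0.2328
Friis cascade:
  F = 1.959 + (5.321 − 1)/6.761 = 2.598
NF = 10 log₁₀(2.598) = 4.15 dB

4.15 dB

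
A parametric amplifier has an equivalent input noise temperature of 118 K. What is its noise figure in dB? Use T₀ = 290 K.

1.48 dB

F = 1 + T_e/T₀ = 1 + 118/290 = 1.4069
NF = 10 log₁₀(1.4069) = 1.48 dB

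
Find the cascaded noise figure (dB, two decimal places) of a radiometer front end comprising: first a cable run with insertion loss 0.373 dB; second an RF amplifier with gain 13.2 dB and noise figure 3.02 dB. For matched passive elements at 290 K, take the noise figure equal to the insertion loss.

3.39 dB

Convert to linear (a loss of L dB is a gain of −L dB): F_i = 10^(NF_i/10), G_i = 10^(G_i,dB/10)
  Stage 1: F_1 = 10^(0.373/10) = 1.090, G_1 = 10^(−0.373/10) = 0.9177
  Stage 2: F_2 = 10^(3.02/10) = 2.004, G_2 = 10^(13.2/10) = 20.89
Friis cascade:
  F = 1.090 + (2.004 − 1)/0.9177 = 2.184
NF = 10 log₁₀(2.184) = 3.39 dB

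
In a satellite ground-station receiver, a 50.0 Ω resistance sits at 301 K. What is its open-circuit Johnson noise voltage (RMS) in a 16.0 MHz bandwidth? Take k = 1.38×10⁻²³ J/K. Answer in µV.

V_n = √(4kTRB)
4kTRB = 4 × 1.38×10⁻²³ × 301 × 5.00×10¹ × 1.60×10⁷ = 1.33×10⁻¹¹ V²
V_n = √(1.33×10⁻¹¹) = 3.65×10⁻⁶ V = 3.65 µV

3.65 µV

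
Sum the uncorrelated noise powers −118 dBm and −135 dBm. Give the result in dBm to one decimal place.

−117.9 dBm

Convert to linear, add, convert back:
P₁ = 1.58×10⁻¹⁵ W, P₂ = 3.16×10⁻¹⁷ W
P_tot = 1.62×10⁻¹⁵ W → 10 log₁₀(P_tot / 10⁻³) = −117.9 dBm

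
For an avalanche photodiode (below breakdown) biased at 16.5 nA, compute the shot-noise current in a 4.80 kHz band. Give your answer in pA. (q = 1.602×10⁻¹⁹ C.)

I_n = √(2qI·B)
2qI·B = 2 × 1.602×10⁻¹⁹ × 1.65×10⁻⁸ × 4.80×10³ = 2.54×10⁻²³ A²
I_n = √(2.54×10⁻²³) = 5.04×10⁻¹² A = 5.04 pA

5.04 pA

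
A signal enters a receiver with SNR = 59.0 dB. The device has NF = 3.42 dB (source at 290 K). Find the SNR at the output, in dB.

By definition F = SNR_in/SNR_out, so in dB: SNR_out = SNR_in − NF
SNR_out = 59.0 − 3.42 = 55.58 dB

55.58 dB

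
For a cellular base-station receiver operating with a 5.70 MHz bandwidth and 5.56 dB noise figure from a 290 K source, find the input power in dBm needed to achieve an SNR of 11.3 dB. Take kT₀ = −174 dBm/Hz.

Sensitivity = −174 + 10 log₁₀(B) + NF + SNR_min
= −174 + 67.56 + 5.56 + 11.3
= −89.58 dBm → −89.6 dBm

−89.6 dBm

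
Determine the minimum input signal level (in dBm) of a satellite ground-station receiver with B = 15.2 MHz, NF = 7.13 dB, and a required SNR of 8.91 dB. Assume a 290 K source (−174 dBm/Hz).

Sensitivity = −174 + 10 log₁₀(B) + NF + SNR_min
= −174 + 71.82 + 7.13 + 8.91
= −86.14 dBm → −86.1 dBm

−86.1 dBm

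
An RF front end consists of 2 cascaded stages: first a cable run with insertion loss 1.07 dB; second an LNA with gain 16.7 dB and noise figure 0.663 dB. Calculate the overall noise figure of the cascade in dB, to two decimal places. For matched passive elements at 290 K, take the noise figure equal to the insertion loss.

Convert to linear (a loss of L dB is a gain of −L dB): F_i = 10^(NF_i/10), G_i = 10^(G_i,dB/10)
  Stage 1: F_1 = 10^(1.07/10) = 1.279, G_1 = 10^(−1.07/10) = 0.7816
  Stage 2: F_2 = 10^(0.663/10) = 1.165, G_2 = 10^(16.7/10) = 46.77
Friis cascade:
  F = 1.279 + (1.165 − 1)/0.7816 = 1.490
NF = 10 log₁₀(1.490) = 1.73 dB

1.73 dB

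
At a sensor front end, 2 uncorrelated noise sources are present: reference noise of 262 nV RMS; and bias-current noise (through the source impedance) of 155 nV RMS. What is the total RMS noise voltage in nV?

304 nV

Uncorrelated sources add in power (mean-square): V_tot = √(ΣV_i²)
V_tot = √[(2.62×10⁻⁷)² + (1.55×10⁻⁷)²] = 3.04×10⁻⁷ V = 304 nV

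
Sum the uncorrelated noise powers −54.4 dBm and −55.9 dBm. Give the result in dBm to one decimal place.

−52.1 dBm

Convert to linear, add, convert back:
P₁ = 3.63×10⁻⁹ W, P₂ = 2.57×10⁻⁹ W
P_tot = 6.20×10⁻⁹ W → 10 log₁₀(P_tot / 10⁻³) = −52.1 dBm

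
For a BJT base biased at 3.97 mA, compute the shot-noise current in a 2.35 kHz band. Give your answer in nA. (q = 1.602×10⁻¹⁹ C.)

I_n = √(2qI·B)
2qI·B = 2 × 1.602×10⁻¹⁹ × 3.97×10⁻³ × 2.35×10³ = 2.99×10⁻¹⁸ A²
I_n = √(2.99×10⁻¹⁸) = 1.73×10⁻⁹ A = 1.73 nA

1.73 nA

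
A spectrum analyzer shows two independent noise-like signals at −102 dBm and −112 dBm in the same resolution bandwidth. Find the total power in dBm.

Convert to linear, add, convert back:
P₁ = 6.31×10⁻¹⁴ W, P₂ = 6.31×10⁻¹⁵ W
P_tot = 6.94×10⁻¹⁴ W → 10 log₁₀(P_tot / 10⁻³) = −101.6 dBm

−101.6 dBm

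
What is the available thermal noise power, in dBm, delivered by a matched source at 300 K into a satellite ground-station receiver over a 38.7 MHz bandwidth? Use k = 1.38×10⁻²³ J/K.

P_n = kTB = 1.38×10⁻²³ × 300 × 3.87×10⁷ = 1.60×10⁻¹³ W
In dBm: 10 log₁₀(1.60×10⁻¹³ / 10⁻³) = −98.0 dBm

−98.0 dBm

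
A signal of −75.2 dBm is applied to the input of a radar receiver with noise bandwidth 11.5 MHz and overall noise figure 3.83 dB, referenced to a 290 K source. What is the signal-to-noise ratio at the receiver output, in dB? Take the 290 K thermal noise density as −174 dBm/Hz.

24.4 dB

Noise floor: N = −174 + 10 log₁₀(B) + NF
10 log₁₀(1.15×10⁷) = 70.61 dB
N = −174 + 70.61 + 3.83 = −99.56 dBm
SNR = P_sig − N = −75.2 − (−99.56) = 24.36 dB → 24.4 dB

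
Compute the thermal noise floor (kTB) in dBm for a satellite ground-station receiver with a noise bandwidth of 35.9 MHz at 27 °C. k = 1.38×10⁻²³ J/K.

−98.3 dBm

T = 27 °C + 273.15 = 300.15 K
P_n = kTB = 1.38×10⁻²³ × 300.15 × 3.59×10⁷ = 1.49×10⁻¹³ W
In dBm: 10 log₁₀(1.49×10⁻¹³ / 10⁻³) = −98.3 dBm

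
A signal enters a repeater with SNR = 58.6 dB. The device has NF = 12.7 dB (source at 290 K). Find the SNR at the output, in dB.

45.9 dB

By definition F = SNR_in/SNR_out, so in dB: SNR_out = SNR_in − NF
SNR_out = 58.6 − 12.7 = 45.9 dB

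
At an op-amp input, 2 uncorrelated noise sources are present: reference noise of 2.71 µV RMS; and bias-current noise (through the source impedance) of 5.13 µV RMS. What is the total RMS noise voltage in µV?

Uncorrelated sources add in power (mean-square): V_tot = √(ΣV_i²)
V_tot = √[(2.71×10⁻⁶)² + (5.13×10⁻⁶)²] = 5.80×10⁻⁶ V = 5.80 µV

5.80 µV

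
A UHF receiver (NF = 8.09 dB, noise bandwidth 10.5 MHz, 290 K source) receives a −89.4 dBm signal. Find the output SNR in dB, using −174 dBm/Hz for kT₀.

Noise floor: N = −174 + 10 log₁₀(B) + NF
10 log₁₀(1.05×10⁷) = 70.21 dB
N = −174 + 70.21 + 8.09 = −95.70 dBm
SNR = P_sig − N = −89.4 − (−95.70) = 6.30 dB → 6.3 dB

6.3 dB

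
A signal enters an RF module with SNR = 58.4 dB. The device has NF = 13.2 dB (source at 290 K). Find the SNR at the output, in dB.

45.2 dB

By definition F = SNR_in/SNR_out, so in dB: SNR_out = SNR_in − NF
SNR_out = 58.4 − 13.2 = 45.2 dB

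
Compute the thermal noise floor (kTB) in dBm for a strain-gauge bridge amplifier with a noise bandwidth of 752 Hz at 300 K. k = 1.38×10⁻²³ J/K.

P_n = kTB = 1.38×10⁻²³ × 300 × 7.52×10² = 3.11×10⁻¹⁸ W
In dBm: 10 log₁₀(3.11×10⁻¹⁸ / 10⁻³) = −145.1 dBm

−145.1 dBm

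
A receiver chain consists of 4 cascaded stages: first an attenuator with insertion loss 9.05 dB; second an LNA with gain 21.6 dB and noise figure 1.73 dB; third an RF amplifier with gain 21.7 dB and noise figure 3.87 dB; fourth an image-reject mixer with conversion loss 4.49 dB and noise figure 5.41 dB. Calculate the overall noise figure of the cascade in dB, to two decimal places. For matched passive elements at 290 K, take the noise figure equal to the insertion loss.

Convert to linear (a loss of L dB is a gain of −L dB): F_i = 10^(NF_i/10), G_i = 10^(G_i,dB/10)
  Stage 1: F_1 = 10^(9.05/10) = 8.035, G_1 = 10^(−9.05/10) = 0.1245
  Stage 2: F_2 = 10^(1.73/10) = 1.489, G_2 = 10^(21.6/10) = 144.5
  Stage 3: F_3 = 10^(3.87/10) = 2.438, G_3 = 10^(21.7/10) = 147.9
  Stage 4: F_4 = 10^(5.41/10) = 3.475, G_4 = 10^(−4.49/10) = 0.3556
Friis cascade:
  F = 8.035 + (1.489 − 1)/0.1245 + (2.438 − 1)/17.99 + (3.475 − 1)/2661 = 12.05
NF = 10 log₁₀(12.05) = 10.81 dB

10.81 dB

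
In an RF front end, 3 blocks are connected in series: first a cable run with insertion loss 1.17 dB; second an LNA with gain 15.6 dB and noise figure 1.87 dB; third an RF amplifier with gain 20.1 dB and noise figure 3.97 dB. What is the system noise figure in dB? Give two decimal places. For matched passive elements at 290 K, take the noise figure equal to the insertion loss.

3.15 dB

Convert to linear (a loss of L dB is a gain of −L dB): F_i = 10^(NF_i/10), G_i = 10^(G_i,dB/10)
  Stage 1: F_1 = 10^(1.17/10) = 1.309, G_1 = 10^(−1.17/10) = 0.7638
  Stage 2: F_2 = 10^(1.87/10) = 1.538, G_2 = 10^(15.6/10) = 36.31
  Stage 3: F_3 = 10^(3.97/10) = 2.495, G_3 = 10^(20.1/10) = 102.3
Friis cascade:
  F = 1.309 + (1.538 − 1)/0.7638 + (2.495 − 1)/27.73 = 2.068
NF = 10 log₁₀(2.068) = 3.15 dB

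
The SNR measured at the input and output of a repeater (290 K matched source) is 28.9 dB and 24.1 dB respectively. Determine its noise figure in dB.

NF (dB) = SNR_in(dB) − SNR_out(dB) when the source is at T₀
NF = 28.9 − 24.1 = 4.8 dB

4.8 dB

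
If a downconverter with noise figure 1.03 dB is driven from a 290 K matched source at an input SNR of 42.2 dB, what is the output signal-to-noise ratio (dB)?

By definition F = SNR_in/SNR_out, so in dB: SNR_out = SNR_in − NF
SNR_out = 42.2 − 1.03 = 41.17 dB

41.17 dB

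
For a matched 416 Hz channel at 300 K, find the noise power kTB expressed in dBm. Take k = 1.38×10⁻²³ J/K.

−147.6 dBm

P_n = kTB = 1.38×10⁻²³ × 300 × 4.16×10² = 1.72×10⁻¹⁸ W
In dBm: 10 log₁₀(1.72×10⁻¹⁸ / 10⁻³) = −147.6 dBm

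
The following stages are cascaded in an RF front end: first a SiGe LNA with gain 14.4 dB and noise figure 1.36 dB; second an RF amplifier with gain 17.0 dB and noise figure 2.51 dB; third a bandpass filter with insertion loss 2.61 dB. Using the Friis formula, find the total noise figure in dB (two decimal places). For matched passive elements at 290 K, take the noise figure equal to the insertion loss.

Convert to linear (a loss of L dB is a gain of −L dB): F_i = 10^(NF_i/10), G_i = 10^(G_i,dB/10)
  Stage 1: F_1 = 10^(1.36/10) = 1.368, G_1 = 10^(14.4/10) = 27.54
  Stage 2: F_2 = 10^(2.51/10) = 1.782, G_2 = 10^(17.0/10) = 50.12
  Stage 3: F_3 = 10^(2.61/10) = 1.824, G_3 = 10^(−2.61/10) = 0.5483
Friis cascade:
  F = 1.368 + (1.782 − 1)/27.54 + (1.824 − 1)/1380 = 1.397
NF = 10 log₁₀(1.397) = 1.45 dB

1.45 dB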